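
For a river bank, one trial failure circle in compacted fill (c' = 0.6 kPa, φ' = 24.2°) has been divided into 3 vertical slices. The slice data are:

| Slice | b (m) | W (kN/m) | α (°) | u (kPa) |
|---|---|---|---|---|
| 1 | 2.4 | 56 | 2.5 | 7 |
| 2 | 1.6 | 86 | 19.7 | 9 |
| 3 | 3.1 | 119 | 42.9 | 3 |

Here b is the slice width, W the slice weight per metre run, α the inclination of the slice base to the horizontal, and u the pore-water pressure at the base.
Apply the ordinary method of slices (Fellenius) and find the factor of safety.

FS = 0.76

Ordinary method of slices: FS = Σ[c'·Δl_i + (W_i cosα_i − u_i·Δl_i)·tanφ'] / Σ W_i sinα_i, with Δl_i = b_i / cosα_i.
Slice 1: Δl = 2.4/cos2.5° = 2.402 m; N'_1 = 56·cos2.5° − 7·2.402 = 39.1; c'Δl = 1.44; W sinα = 2.4
Slice 2: Δl = 1.6/cos19.7° = 1.699 m; N'_2 = 86·cos19.7° − 9·1.699 = 65.7; c'Δl = 1.02; W sinα = 29.0
Slice 3: Δl = 3.1/cos42.9° = 4.232 m; N'_3 = 119·cos42.9° − 3·4.232 = 74.5; c'Δl = 2.54; W sinα = 81.0
Σc'Δl = 5.0 kN/m; ΣN' = 179.3 kN/m; ΣW sinα = 112.4 kN/m
Resisting = 5.0 + 179.3·tan24.2° = 5.0 + 80.6 = 85.6 kN/m
FS = 85.6 / 112.4 = 0.761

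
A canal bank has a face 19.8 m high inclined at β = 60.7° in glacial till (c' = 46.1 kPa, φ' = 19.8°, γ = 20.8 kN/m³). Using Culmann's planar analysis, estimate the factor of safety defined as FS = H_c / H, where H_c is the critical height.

H_c = (4c'/γ) · sinβ cosφ' / [1 − cos(β − φ')]
    = (4·46.1/20.8) · sin60.7°·cos19.8° / [1 − cos40.9°]
    = 8.865 · 0.8205 / 0.2441 = 29.79 m
FS = H_c / H = 29.79 / 19.8 = 1.505

FS = 1.50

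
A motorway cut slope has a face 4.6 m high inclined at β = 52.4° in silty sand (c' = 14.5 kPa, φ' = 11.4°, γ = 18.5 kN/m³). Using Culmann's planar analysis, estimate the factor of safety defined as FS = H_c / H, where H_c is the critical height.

FS = 2.16

H_c = (4c'/γ) · sinβ cosφ' / [1 − cos(β − φ')]
    = (4·14.5/18.5) · sin52.4°·cos11.4° / [1 − cos41.0°]
    = 3.135 · 0.7767 / 0.2453 = 9.93 m
FS = H_c / H = 9.93 / 4.6 = 2.158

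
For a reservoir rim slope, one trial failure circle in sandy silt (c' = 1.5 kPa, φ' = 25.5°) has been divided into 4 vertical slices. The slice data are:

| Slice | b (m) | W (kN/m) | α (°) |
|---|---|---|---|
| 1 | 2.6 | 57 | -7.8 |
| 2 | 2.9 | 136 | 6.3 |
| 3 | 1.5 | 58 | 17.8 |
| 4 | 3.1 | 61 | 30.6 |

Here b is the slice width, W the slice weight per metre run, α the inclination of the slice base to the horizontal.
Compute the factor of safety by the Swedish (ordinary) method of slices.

FS = 2.84

Ordinary method of slices: FS = Σ[c'·Δl_i + (W_i cosα_i)·tanφ'] / Σ W_i sinα_i, with Δl_i = b_i / cosα_i.
Slice 1: Δl = 2.6/cos(-7.8°) = 2.624 m; N'_1 = 57·cos(-7.8°) = 56.5; c'Δl = 3.94; W sinα = -7.7
Slice 2: Δl = 2.9/cos6.3° = 2.918 m; N'_2 = 136·cos6.3° = 135.2; c'Δl = 4.38; W sinα = 14.9
Slice 3: Δl = 1.5/cos17.8° = 1.575 m; N'_3 = 58·cos17.8° = 55.2; c'Δl = 2.36; W sinα = 17.7
Slice 4: Δl = 3.1/cos30.6° = 3.602 m; N'_4 = 61·cos30.6° = 52.5; c'Δl = 5.40; W sinα = 31.1
Σc'Δl = 16.1 kN/m; ΣN' = 299.4 kN/m; ΣW sinα = 56.0 kN/m
Resisting = 16.1 + 299.4·tan25.5° = 16.1 + 142.8 = 158.9 kN/m
FS = 158.9 / 56.0 = 2.839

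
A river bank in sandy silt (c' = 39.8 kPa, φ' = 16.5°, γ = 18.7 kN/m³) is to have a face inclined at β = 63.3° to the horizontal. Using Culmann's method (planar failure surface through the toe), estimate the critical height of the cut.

Culmann's analysis gives the critical failure plane at α_cr = (β + φ')/2 = (63.3 + 16.5)/2 = 39.9°, and the critical height
H_c = (4c'/γ) · sinβ cosφ' / [1 − cos(β − φ')]
    = (4·39.8/18.7) · sin63.3°·cos16.5° / [1 − cos(46.8°)]
    = 8.513 · 0.8934·0.9588 / [1 − 0.6845]
    = 8.513 · 0.8566 / 0.3155
    = 23.12 m

H_c = 23.12 m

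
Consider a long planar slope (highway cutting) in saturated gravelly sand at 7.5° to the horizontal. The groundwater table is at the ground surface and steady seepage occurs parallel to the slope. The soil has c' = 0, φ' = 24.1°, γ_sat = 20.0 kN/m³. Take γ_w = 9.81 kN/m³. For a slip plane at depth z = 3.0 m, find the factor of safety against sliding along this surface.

FS = 1.73

With seepage parallel to the slope and the water table at the surface, the effective normal stress on the slip plane uses the buoyant unit weight γ' = γ_sat − γ_w while the driving shear stress uses γ_sat:
FS = [c' + γ' z cos²β tanφ'] / [γ_sat z sinβ cosβ]
(For c' = 0 this reduces to FS = (γ'/γ_sat)·tanφ'/tanβ.)
γ' = 20.0 − 9.81 = 10.19 kN/m³
Numerator = 0.0 + 10.19·3.0·cos²7.5°·tan24.1° = 0.0 + 10.19·3.0·0.9830·0.4473 = 13.442 kPa
Denominator = 20.0·3.0·sin7.5°·cos7.5° = 20.0·3.0·0.1305·0.9914 = 7.765 kPa
FS = 13.442 / 7.765 = 1.731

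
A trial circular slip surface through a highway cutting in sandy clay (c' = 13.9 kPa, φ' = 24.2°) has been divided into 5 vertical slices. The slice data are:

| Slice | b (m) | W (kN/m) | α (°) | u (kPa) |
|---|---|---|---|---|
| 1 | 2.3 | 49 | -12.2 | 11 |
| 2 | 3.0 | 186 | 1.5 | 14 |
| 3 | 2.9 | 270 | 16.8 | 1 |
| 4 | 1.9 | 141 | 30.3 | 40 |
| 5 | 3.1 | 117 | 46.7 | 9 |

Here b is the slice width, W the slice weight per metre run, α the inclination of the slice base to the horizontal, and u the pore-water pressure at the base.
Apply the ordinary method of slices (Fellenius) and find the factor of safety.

FS = 1.89

Ordinary method of slices: FS = Σ[c'·Δl_i + (W_i cosα_i − u_i·Δl_i)·tanφ'] / Σ W_i sinα_i, with Δl_i = b_i / cosα_i.
Slice 1: Δl = 2.3/cos(-12.2°) = 2.353 m; N'_1 = 49·cos(-12.2°) − 11·2.353 = 22.0; c'Δl = 32.71; W sinα = -10.4
Slice 2: Δl = 3.0/cos1.5° = 3.001 m; N'_2 = 186·cos1.5° − 14·3.001 = 143.9; c'Δl = 41.71; W sinα = 4.9
Slice 3: Δl = 2.9/cos16.8° = 3.029 m; N'_3 = 270·cos16.8° − 1·3.029 = 255.4; c'Δl = 42.11; W sinα = 78.0
Slice 4: Δl = 1.9/cos30.3° = 2.201 m; N'_4 = 141·cos30.3° − 40·2.201 = 33.7; c'Δl = 30.59; W sinα = 71.1
Slice 5: Δl = 3.1/cos46.7° = 4.520 m; N'_5 = 117·cos46.7° − 9·4.520 = 39.6; c'Δl = 62.83; W sinα = 85.1
Σc'Δl = 209.9 kN/m; ΣN' = 494.7 kN/m; ΣW sinα = 228.8 kN/m
Resisting = 209.9 + 494.7·tan24.2° = 209.9 + 222.3 = 432.3 kN/m
FS = 432.3 / 228.8 = 1.889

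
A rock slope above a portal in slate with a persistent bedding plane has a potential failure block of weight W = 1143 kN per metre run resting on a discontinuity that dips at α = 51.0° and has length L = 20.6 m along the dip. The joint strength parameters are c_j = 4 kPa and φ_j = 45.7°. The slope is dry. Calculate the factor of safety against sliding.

FS = 0.92

Resolving the block weight along and normal to the plane and applying the Mohr–Coulomb strength on the joint:
N' = W cosα = 1143·cos51.0° = 719.3 kN/m
Driving force T = W sinα = 1143·sin51.0° = 888.3 kN/m
Resisting force R = c_j·L + N'·tanφ_j = 4·20.6 + 719.3·tan45.7° = 82.4 + 737.1 = 819.5 kN/m
FS = R / T = 819.5 / 888.3 = 0.923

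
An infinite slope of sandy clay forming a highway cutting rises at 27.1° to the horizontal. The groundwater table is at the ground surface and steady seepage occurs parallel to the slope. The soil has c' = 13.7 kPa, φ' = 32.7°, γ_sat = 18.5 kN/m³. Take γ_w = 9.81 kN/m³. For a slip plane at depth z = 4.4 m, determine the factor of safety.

With seepage parallel to the slope and the water table at the surface, the effective normal stress on the slip plane uses the buoyant unit weight γ' = γ_sat − γ_w while the driving shear stress uses γ_sat:
FS = [c' + γ' z cos²β tanφ'] / [γ_sat z sinβ cosβ]
γ' = 18.5 − 9.81 = 8.69 kN/m³
Numerator = 13.7 + 8.69·4.4·cos²27.1°·tan32.7° = 13.7 + 8.69·4.4·0.7925·0.6420 = 33.153 kPa
Denominator = 18.5·4.4·sin27.1°·cos27.1° = 18.5·4.4·0.4555·0.8902 = 33.010 kPa
FS = 33.153 / 33.010 = 1.004

FS = 1.00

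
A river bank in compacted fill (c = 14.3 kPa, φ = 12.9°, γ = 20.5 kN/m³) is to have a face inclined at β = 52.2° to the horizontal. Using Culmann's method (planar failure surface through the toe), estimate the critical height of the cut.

H_c = 9.50 m

Culmann's analysis gives the critical failure plane at α_cr = (β + φ)/2 = (52.2 + 12.9)/2 = 32.6°, and the critical height
H_c = (4c/γ) · sinβ cosφ / [1 − cos(β − φ)]
    = (4·14.3/20.5) · sin52.2°·cos12.9° / [1 − cos(39.3°)]
    = 2.790 · 0.7902·0.9748 / [1 − 0.7738]
    = 2.790 · 0.7702 / 0.2262
    = 9.50 m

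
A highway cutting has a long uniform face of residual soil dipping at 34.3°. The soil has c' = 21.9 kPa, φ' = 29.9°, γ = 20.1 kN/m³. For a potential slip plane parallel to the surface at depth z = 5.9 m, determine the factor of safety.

FS = 1.24

For an infinite slope with a slip plane parallel to the surface (no pore pressure): FS = [c' + γz cos²β tanφ'] / [γz sinβ cosβ].
γz = 20.1·5.9 = 118.59 kN/m²
Numerator = 21.9 + 118.59·cos²34.3°·tan29.9° = 21.9 + 118.59·0.6824·0.5750 = 68.437 kPa
Denominator = 118.59·sin34.3°·cos34.3° = 118.59·0.5635·0.8261 = 55.207 kPa
FS = 68.437 / 55.207 = 1.240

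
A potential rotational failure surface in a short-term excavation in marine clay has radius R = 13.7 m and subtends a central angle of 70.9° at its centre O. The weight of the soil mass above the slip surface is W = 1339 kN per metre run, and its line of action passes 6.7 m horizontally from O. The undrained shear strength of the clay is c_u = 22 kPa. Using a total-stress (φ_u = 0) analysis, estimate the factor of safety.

FS = 0.57

Taking moments about the centre O, the resisting moment is provided by the undrained shear strength acting along the arc:
Arc length L_a = R·θ = 13.7·(70.9°·π/180) = 13.7·1.2374 = 16.95 m
M_R = c_u·L_a·R = 22·16.95·13.7 = 5109.6 kN·m/m
M_D = W·d = 1339·6.7 = 8971.3 kN·m/m
FS = M_R / M_D = 5109.6 / 8971.3 = 0.570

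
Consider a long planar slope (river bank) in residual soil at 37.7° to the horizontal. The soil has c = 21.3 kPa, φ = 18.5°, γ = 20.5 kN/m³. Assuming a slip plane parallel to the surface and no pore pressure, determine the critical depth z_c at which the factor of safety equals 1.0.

Setting FS = 1.00 in FS = [c + γz cos²β tanφ] / [γz sinβ cosβ] and solving for z:
z = c / [γ cosβ (FS·sinβ − cosβ·tanφ)]
  = 21.3 / [20.5·cos37.7°·(1.00·sin37.7° − cos37.7°·tan18.5°)]
  = 21.3 / [20.5·0.7912·(1.00·0.6115 − 0.7912·0.3346)]
  = 21.3 / 5.6249 = 3.787 m

z_c = 3.79 m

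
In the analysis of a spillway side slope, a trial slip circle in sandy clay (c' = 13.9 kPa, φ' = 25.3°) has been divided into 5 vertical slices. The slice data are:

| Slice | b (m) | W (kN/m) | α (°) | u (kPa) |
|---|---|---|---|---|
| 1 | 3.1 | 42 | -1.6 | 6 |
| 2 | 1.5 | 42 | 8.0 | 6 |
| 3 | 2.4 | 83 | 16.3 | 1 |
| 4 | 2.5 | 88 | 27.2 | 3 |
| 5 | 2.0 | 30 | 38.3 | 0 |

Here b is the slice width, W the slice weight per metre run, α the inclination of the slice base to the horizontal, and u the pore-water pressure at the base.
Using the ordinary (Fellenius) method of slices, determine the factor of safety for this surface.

FS = 3.23

Ordinary method of slices: FS = Σ[c'·Δl_i + (W_i cosα_i − u_i·Δl_i)·tanφ'] / Σ W_i sinα_i, with Δl_i = b_i / cosα_i.
Slice 1: Δl = 3.1/cos(-1.6°) = 3.101 m; N'_1 = 42·cos(-1.6°) − 6·3.101 = 23.4; c'Δl = 43.11; W sinα = -1.2
Slice 2: Δl = 1.5/cos8.0° = 1.515 m; N'_2 = 42·cos8.0° − 6·1.515 = 32.5; c'Δl = 21.05; W sinα = 5.8
Slice 3: Δl = 2.4/cos16.3° = 2.501 m; N'_3 = 83·cos16.3° − 1·2.501 = 77.2; c'Δl = 34.76; W sinα = 23.3
Slice 4: Δl = 2.5/cos27.2° = 2.811 m; N'_4 = 88·cos27.2° − 3·2.811 = 69.8; c'Δl = 39.07; W sinα = 40.2
Slice 5: Δl = 2.0/cos38.3° = 2.548 m; N'_5 = 30·cos38.3° − 0·2.548 = 23.5; c'Δl = 35.42; W sinα = 18.6
Σc'Δl = 173.4 kN/m; ΣN' = 226.4 kN/m; ΣW sinα = 86.8 kN/m
Resisting = 173.4 + 226.4·tan25.3° = 173.4 + 107.0 = 280.4 kN/m
FS = 280.4 / 86.8 = 3.231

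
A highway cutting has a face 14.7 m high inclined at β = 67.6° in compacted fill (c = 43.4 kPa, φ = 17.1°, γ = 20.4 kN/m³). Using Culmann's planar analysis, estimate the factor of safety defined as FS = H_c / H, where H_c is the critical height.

H_c = (4c/γ) · sinβ cosφ / [1 − cos(β − φ)]
    = (4·43.4/20.4) · sin67.6°·cos17.1° / [1 − cos50.5°]
    = 8.510 · 0.8837 / 0.3639 = 20.66 m
FS = H_c / H = 20.66 / 14.7 = 1.406

FS = 1.41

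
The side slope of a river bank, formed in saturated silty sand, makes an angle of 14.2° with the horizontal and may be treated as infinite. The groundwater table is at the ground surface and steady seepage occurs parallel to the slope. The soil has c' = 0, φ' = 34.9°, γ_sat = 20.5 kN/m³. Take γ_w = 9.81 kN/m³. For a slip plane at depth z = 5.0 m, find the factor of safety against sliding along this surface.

With seepage parallel to the slope and the water table at the surface, the effective normal stress on the slip plane uses the buoyant unit weight γ' = γ_sat − γ_w while the driving shear stress uses γ_sat:
FS = [c' + γ' z cos²β tanφ'] / [γ_sat z sinβ cosβ]
(For c' = 0 this reduces to FS = (γ'/γ_sat)·tanφ'/tanβ.)
γ' = 20.5 − 9.81 = 10.69 kN/m³
Numerator = 0.0 + 10.69·5.0·cos²14.2°·tan34.9° = 0.0 + 10.69·5.0·0.9398·0.6976 = 35.043 kPa
Denominator = 20.5·5.0·sin14.2°·cos14.2° = 20.5·5.0·0.2453·0.9694 = 24.376 kPa
FS = 35.043 / 24.376 = 1.438

FS = 1.44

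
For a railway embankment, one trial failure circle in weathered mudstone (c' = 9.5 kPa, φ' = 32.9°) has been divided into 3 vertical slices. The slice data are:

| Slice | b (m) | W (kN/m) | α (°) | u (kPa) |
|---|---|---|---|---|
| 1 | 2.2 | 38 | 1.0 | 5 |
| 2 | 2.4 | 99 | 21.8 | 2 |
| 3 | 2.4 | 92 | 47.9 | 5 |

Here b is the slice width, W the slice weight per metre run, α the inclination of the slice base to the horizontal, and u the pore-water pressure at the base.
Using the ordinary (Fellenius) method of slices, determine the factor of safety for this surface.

FS = 1.72

Ordinary method of slices: FS = Σ[c'·Δl_i + (W_i cosα_i − u_i·Δl_i)·tanφ'] / Σ W_i sinα_i, with Δl_i = b_i / cosα_i.
Slice 1: Δl = 2.2/cos1.0° = 2.200 m; N'_1 = 38·cos1.0° − 5·2.200 = 27.0; c'Δl = 20.90; W sinα = 0.7
Slice 2: Δl = 2.4/cos21.8° = 2.585 m; N'_2 = 99·cos21.8° − 2·2.585 = 86.8; c'Δl = 24.56; W sinα = 36.8
Slice 3: Δl = 2.4/cos47.9° = 3.580 m; N'_3 = 92·cos47.9° − 5·3.580 = 43.8; c'Δl = 34.01; W sinα = 68.3
Σc'Δl = 79.5 kN/m; ΣN' = 157.5 kN/m; ΣW sinα = 105.7 kN/m
Resisting = 79.5 + 157.5·tan32.9° = 79.5 + 101.9 = 181.4 kN/m
FS = 181.4 / 105.7 = 1.716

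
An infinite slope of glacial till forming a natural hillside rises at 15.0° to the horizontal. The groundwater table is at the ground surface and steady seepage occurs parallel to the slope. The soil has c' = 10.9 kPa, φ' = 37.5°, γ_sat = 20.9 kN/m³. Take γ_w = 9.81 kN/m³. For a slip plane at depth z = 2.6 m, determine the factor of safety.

FS = 2.32

With seepage parallel to the slope and the water table at the surface, the effective normal stress on the slip plane uses the buoyant unit weight γ' = γ_sat − γ_w while the driving shear stress uses γ_sat:
FS = [c' + γ' z cos²β tanφ'] / [γ_sat z sinβ cosβ]
γ' = 20.9 − 9.81 = 11.09 kN/m³
Numerator = 10.9 + 11.09·2.6·cos²15.0°·tan37.5° = 10.9 + 11.09·2.6·0.9330·0.7673 = 31.543 kPa
Denominator = 20.9·2.6·sin15.0°·cos15.0° = 20.9·2.6·0.2588·0.9659 = 13.585 kPa
FS = 31.543 / 13.585 = 2.322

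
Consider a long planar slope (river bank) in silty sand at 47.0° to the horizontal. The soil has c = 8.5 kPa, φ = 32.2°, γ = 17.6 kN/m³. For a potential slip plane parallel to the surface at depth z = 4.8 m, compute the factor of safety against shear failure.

For an infinite slope with a slip plane parallel to the surface (no pore pressure): FS = [c + γz cos²β tanφ] / [γz sinβ cosβ].
γz = 17.6·4.8 = 84.48 kN/m²
Numerator = 8.5 + 84.48·cos²47.0°·tan32.2° = 8.5 + 84.48·0.4651·0.6297 = 33.244 kPa
Denominator = 84.48·sin47.0°·cos47.0° = 84.48·0.7314·0.6820 = 42.137 kPa
FS = 33.244 / 42.137 = 0.789

FS = 0.79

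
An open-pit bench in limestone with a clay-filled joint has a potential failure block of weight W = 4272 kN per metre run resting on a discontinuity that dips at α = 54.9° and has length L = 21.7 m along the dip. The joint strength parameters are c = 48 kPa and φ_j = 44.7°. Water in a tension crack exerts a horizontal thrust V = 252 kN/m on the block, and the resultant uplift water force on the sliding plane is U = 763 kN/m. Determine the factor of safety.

Resolving the block weight along and normal to the plane and applying the Mohr–Coulomb strength on the joint:
N' = W cosα − U − V sinα = 4272·cos54.9° − 763 − 252·sin54.9° = 1487.2 kN/m
Driving force T = W sinα + V cosα = 4272·sin54.9° + 252·cos54.9° = 3640.0 kN/m
Resisting force R = c·L + N'·tanφ_j = 48·21.7 + 1487.2·tan44.7° = 1041.6 + 1471.8 = 2513.4 kN/m
FS = R / T = 2513.4 / 3640.0 = 0.690

FS = 0.69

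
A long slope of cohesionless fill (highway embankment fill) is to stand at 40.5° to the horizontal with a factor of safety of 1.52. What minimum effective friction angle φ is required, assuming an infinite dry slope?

φ = 52.4°

FS = tanφ/tanβ ⇒ tanφ = FS · tanβ = 1.52 · tan40.5° = 1.2982
φ = arctan(1.2982) = 52.39°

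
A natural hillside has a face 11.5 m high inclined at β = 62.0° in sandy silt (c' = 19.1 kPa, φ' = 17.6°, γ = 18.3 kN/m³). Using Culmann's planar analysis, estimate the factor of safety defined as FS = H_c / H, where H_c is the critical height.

H_c = (4c'/γ) · sinβ cosφ' / [1 − cos(β − φ')]
    = (4·19.1/18.3) · sin62.0°·cos17.6° / [1 − cos44.4°]
    = 4.175 · 0.8416 / 0.2855 = 12.31 m
FS = H_c / H = 12.31 / 11.5 = 1.070

FS = 1.07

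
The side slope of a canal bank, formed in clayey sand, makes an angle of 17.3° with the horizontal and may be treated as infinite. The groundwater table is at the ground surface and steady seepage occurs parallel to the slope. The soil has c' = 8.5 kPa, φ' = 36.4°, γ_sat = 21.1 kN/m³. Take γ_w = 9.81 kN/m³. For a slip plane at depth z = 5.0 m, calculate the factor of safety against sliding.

With seepage parallel to the slope and the water table at the surface, the effective normal stress on the slip plane uses the buoyant unit weight γ' = γ_sat − γ_w while the driving shear stress uses γ_sat:
FS = [c' + γ' z cos²β tanφ'] / [γ_sat z sinβ cosβ]
γ' = 21.1 − 9.81 = 11.29 kN/m³
Numerator = 8.5 + 11.29·5.0·cos²17.3°·tan36.4° = 8.5 + 11.29·5.0·0.9116·0.7373 = 46.438 kPa
Denominator = 21.1·5.0·sin17.3°·cos17.3° = 21.1·5.0·0.2974·0.9548 = 29.954 kPa
FS = 46.438 / 29.954 = 1.550

FS = 1.55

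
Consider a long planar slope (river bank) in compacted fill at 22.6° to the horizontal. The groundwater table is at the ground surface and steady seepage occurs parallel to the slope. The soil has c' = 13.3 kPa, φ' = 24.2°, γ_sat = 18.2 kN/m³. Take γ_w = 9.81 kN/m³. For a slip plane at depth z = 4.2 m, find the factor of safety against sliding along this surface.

With seepage parallel to the slope and the water table at the surface, the effective normal stress on the slip plane uses the buoyant unit weight γ' = γ_sat − γ_w while the driving shear stress uses γ_sat:
FS = [c' + γ' z cos²β tanφ'] / [γ_sat z sinβ cosβ]
γ' = 18.2 − 9.81 = 8.39 kN/m³
Numerator = 13.3 + 8.39·4.2·cos²22.6°·tan24.2° = 13.3 + 8.39·4.2·0.8523·0.4494 = 26.798 kPa
Denominator = 18.2·4.2·sin22.6°·cos22.6° = 18.2·4.2·0.3843·0.9232 = 27.120 kPa
FS = 26.798 / 27.120 = 0.988

FS = 0.99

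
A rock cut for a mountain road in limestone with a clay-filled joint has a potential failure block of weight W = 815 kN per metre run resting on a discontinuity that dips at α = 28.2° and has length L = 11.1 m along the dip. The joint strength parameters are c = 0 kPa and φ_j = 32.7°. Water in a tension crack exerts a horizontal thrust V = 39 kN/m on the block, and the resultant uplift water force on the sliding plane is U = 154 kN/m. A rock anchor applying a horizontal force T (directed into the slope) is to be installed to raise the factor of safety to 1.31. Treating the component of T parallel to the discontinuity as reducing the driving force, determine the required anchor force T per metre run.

T = 137 kN/m

Resolving forces along and normal to the sliding plane, with the horizontal anchor force T adding T·sinα to the effective normal force and T·cosα acting up the plane against the driving force:
FS = [cL + (W cosα − U − V sinα + T sinα) tanφ_j] / [W sinα + V cosα − T cosα]
Without the anchor: N' = 545.8 kN/m, driving T_d = 419.5 kN/m, resisting R = 0·11.1 + 545.8·tan32.7° = 350.4 kN/m, FS = 0.84.
Setting FS = 1.31 and solving for T:
1.31·(419.5 − T cos28.2°) = 350.4 + T sin28.2°·tan32.7°
T·(sin28.2°·tan32.7° + 1.31·cos28.2°) = 1.31·419.5 − 350.4
T·(0.4726·0.6420 + 1.31·0.8813) = 549.5 − 350.4 = 199.1
T·1.4579 = 199.1
T = 136.6 kN/m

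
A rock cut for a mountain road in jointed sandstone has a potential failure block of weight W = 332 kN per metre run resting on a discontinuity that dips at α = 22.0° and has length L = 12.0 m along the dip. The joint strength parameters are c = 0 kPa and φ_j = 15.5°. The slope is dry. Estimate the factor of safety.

Resolving the block weight along and normal to the plane and applying the Mohr–Coulomb strength on the joint:
N' = W cosα = 332·cos22.0° = 307.8 kN/m
Driving force T = W sinα = 332·sin22.0° = 124.4 kN/m
Resisting force R = c·L + N'·tanφ_j = 0·12.0 + 307.8·tan15.5° = 0.0 + 85.4 = 85.4 kN/m
FS = R / T = 85.4 / 124.4 = 0.686

FS = 0.69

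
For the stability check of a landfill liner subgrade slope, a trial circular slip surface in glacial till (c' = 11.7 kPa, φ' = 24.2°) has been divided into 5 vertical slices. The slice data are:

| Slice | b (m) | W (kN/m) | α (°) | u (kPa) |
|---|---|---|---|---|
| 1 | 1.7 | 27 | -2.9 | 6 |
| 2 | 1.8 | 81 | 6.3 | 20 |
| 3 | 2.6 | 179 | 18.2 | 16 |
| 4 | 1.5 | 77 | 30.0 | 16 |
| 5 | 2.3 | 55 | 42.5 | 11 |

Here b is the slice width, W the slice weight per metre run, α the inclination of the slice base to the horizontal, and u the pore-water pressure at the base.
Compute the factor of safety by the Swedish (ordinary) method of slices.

Ordinary method of slices: FS = Σ[c'·Δl_i + (W_i cosα_i − u_i·Δl_i)·tanφ'] / Σ W_i sinα_i, with Δl_i = b_i / cosα_i.
Slice 1: Δl = 1.7/cos(-2.9°) = 1.702 m; N'_1 = 27·cos(-2.9°) − 6·1.702 = 16.8; c'Δl = 19.92; W sinα = -1.4
Slice 2: Δl = 1.8/cos6.3° = 1.811 m; N'_2 = 81·cos6.3° − 20·1.811 = 44.3; c'Δl = 21.19; W sinα = 8.9
Slice 3: Δl = 2.6/cos18.2° = 2.737 m; N'_3 = 179·cos18.2° − 16·2.737 = 126.3; c'Δl = 32.02; W sinα = 55.9
Slice 4: Δl = 1.5/cos30.0° = 1.732 m; N'_4 = 77·cos30.0° − 16·1.732 = 39.0; c'Δl = 20.26; W sinα = 38.5
Slice 5: Δl = 2.3/cos42.5° = 3.120 m; N'_5 = 55·cos42.5° − 11·3.120 = 6.2; c'Δl = 36.50; W sinα = 37.2
Σc'Δl = 129.9 kN/m; ΣN' = 232.5 kN/m; ΣW sinα = 139.1 kN/m
Resisting = 129.9 + 232.5·tan24.2° = 129.9 + 104.5 = 234.4 kN/m
FS = 234.4 / 139.1 = 1.685

FS = 1.69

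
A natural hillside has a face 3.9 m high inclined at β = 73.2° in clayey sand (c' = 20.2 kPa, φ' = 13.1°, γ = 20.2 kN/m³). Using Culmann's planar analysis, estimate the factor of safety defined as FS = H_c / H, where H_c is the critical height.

FS = 1.91

H_c = (4c'/γ) · sinβ cosφ' / [1 − cos(β − φ')]
    = (4·20.2/20.2) · sin73.2°·cos13.1° / [1 − cos60.1°]
    = 4.000 · 0.9324 / 0.5015 = 7.44 m
FS = H_c / H = 7.44 / 3.9 = 1.907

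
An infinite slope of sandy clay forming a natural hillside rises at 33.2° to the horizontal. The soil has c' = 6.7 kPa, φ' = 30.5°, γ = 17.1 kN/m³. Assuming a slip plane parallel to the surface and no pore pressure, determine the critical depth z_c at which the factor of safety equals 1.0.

z_c = 8.56 m

Setting FS = 1.00 in FS = [c' + γz cos²β tanφ'] / [γz sinβ cosβ] and solving for z:
z = c' / [γ cosβ (FS·sinβ − cosβ·tanφ')]
  = 6.7 / [17.1·cos33.2°·(1.00·sin33.2° − cos33.2°·tan30.5°)]
  = 6.7 / [17.1·0.8368·(1.00·0.5476 − 0.8368·0.5890)]
  = 6.7 / 0.7823 = 8.565 m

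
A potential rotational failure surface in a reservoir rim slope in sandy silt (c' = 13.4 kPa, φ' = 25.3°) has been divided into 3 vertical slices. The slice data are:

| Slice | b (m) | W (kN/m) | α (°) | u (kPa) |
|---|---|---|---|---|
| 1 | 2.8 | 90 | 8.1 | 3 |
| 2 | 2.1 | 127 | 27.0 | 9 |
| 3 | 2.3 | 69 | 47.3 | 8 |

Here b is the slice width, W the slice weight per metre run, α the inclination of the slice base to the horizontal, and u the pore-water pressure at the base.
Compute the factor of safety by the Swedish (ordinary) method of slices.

Ordinary method of slices: FS = Σ[c'·Δl_i + (W_i cosα_i − u_i·Δl_i)·tanφ'] / Σ W_i sinα_i, with Δl_i = b_i / cosα_i.
Slice 1: Δl = 2.8/cos8.1° = 2.828 m; N'_1 = 90·cos8.1° − 3·2.828 = 80.6; c'Δl = 37.90; W sinα = 12.7
Slice 2: Δl = 2.1/cos27.0° = 2.357 m; N'_2 = 127·cos27.0° − 9·2.357 = 91.9; c'Δl = 31.58; W sinα = 57.7
Slice 3: Δl = 2.3/cos47.3° = 3.392 m; N'_3 = 69·cos47.3° − 8·3.392 = 19.7; c'Δl = 45.45; W sinα = 50.7
Σc'Δl = 114.9 kN/m; ΣN' = 192.2 kN/m; ΣW sinα = 121.0 kN/m
Resisting = 114.9 + 192.2·tan25.3° = 114.9 + 90.9 = 205.8 kN/m
FS = 205.8 / 121.0 = 1.700

FS = 1.70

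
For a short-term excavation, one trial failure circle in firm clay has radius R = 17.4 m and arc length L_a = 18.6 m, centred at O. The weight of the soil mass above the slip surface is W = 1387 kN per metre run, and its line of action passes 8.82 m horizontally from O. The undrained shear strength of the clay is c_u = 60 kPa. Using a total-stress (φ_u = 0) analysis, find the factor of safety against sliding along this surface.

Taking moments about the centre O, the resisting moment is provided by the undrained shear strength acting along the arc:
M_R = c_u·L_a·R = 60·18.60·17.4 = 19418.4 kN·m/m
M_D = W·d = 1387·8.82 = 12233.3 kN·m/m
FS = M_R / M_D = 19418.4 / 12233.3 = 1.587

FS = 1.59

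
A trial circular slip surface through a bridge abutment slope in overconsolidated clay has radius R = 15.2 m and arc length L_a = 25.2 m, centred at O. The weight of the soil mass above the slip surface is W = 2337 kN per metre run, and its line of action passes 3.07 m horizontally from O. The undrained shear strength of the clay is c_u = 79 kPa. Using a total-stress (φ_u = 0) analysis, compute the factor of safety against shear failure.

Taking moments about the centre O, the resisting moment is provided by the undrained shear strength acting along the arc:
M_R = c_u·L_a·R = 79·25.20·15.2 = 30260.2 kN·m/m
M_D = W·d = 2337·3.07 = 7174.6 kN·m/m
FS = M_R / M_D = 30260.2 / 7174.6 = 4.218

FS = 4.22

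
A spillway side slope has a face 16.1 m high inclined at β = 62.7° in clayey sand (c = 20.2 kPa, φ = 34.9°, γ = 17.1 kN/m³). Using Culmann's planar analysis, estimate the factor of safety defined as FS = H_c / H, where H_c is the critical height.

FS = 1.85

H_c = (4c/γ) · sinβ cosφ / [1 − cos(β − φ)]
    = (4·20.2/17.1) · sin62.7°·cos34.9° / [1 − cos27.8°]
    = 4.725 · 0.7288 / 0.1154 = 29.84 m
FS = H_c / H = 29.84 / 16.1 = 1.853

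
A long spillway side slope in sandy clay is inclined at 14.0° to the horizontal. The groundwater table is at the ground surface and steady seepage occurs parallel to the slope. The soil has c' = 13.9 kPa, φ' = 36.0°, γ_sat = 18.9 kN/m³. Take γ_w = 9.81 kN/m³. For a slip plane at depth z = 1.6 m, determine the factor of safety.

With seepage parallel to the slope and the water table at the surface, the effective normal stress on the slip plane uses the buoyant unit weight γ' = γ_sat − γ_w while the driving shear stress uses γ_sat:
FS = [c' + γ' z cos²β tanφ'] / [γ_sat z sinβ cosβ]
γ' = 18.9 − 9.81 = 9.09 kN/m³
Numerator = 13.9 + 9.09·1.6·cos²14.0°·tan36.0° = 13.9 + 9.09·1.6·0.9415·0.7265 = 23.848 kPa
Denominator = 18.9·1.6·sin14.0°·cos14.0° = 18.9·1.6·0.2419·0.9703 = 7.098 kPa
FS = 23.848 / 7.098 = 3.360

FS = 3.36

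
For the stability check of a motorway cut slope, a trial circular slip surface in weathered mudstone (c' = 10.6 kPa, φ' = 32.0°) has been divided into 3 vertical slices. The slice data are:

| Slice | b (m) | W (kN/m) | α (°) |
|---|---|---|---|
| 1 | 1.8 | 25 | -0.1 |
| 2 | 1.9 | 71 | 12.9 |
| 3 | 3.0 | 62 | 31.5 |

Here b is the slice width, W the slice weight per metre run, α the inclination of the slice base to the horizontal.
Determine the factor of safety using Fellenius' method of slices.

FS = 3.50

Ordinary method of slices: FS = Σ[c'·Δl_i + (W_i cosα_i)·tanφ'] / Σ W_i sinα_i, with Δl_i = b_i / cosα_i.
Slice 1: Δl = 1.8/cos(-0.1°) = 1.800 m; N'_1 = 25·cos(-0.1°) = 25.0; c'Δl = 19.08; W sinα = -0.0
Slice 2: Δl = 1.9/cos12.9° = 1.949 m; N'_2 = 71·cos12.9° = 69.2; c'Δl = 20.66; W sinα = 15.9
Slice 3: Δl = 3.0/cos31.5° = 3.518 m; N'_3 = 62·cos31.5° = 52.9; c'Δl = 37.30; W sinα = 32.4
Σc'Δl = 77.0 kN/m; ΣN' = 147.1 kN/m; ΣW sinα = 48.2 kN/m
Resisting = 77.0 + 147.1·tan32.0° = 77.0 + 91.9 = 168.9 kN/m
FS = 168.9 / 48.2 = 3.505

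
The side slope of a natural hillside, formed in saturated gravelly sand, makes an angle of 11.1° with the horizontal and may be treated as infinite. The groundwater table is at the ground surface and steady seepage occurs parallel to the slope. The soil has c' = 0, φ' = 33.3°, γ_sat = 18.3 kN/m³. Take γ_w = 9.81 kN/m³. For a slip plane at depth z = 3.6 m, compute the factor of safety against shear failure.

With seepage parallel to the slope and the water table at the surface, the effective normal stress on the slip plane uses the buoyant unit weight γ' = γ_sat − γ_w while the driving shear stress uses γ_sat:
FS = [c' + γ' z cos²β tanφ'] / [γ_sat z sinβ cosβ]
(For c' = 0 this reduces to FS = (γ'/γ_sat)·tanφ'/tanβ.)
γ' = 18.3 − 9.81 = 8.49 kN/m³
Numerator = 0.0 + 8.49·3.6·cos²11.1°·tan33.3° = 0.0 + 8.49·3.6·0.9629·0.6569 = 19.333 kPa
Denominator = 18.3·3.6·sin11.1°·cos11.1° = 18.3·3.6·0.1925·0.9813 = 12.446 kPa
FS = 19.333 / 12.446 = 1.553

FS = 1.55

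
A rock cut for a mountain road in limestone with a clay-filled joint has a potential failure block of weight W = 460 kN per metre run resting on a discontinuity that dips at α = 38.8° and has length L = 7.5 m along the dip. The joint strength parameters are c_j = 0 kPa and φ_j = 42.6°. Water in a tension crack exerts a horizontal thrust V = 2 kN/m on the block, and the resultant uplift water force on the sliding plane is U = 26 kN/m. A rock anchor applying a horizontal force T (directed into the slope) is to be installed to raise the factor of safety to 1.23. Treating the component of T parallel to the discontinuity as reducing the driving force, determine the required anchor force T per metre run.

T = 34 kN/m

Resolving forces along and normal to the sliding plane, with the horizontal anchor force T adding T·sinα to the effective normal force and T·cosα acting up the plane against the driving force:
FS = [c_jL + (W cosα − U − V sinα + T sinα) tanφ_j] / [W sinα + V cosα − T cosα]
Without the anchor: N' = 331.2 kN/m, driving T_d = 289.8 kN/m, resisting R = 0·7.5 + 331.2·tan42.6° = 304.6 kN/m, FS = 1.05.
Setting FS = 1.23 and solving for T:
1.23·(289.8 − T cos38.8°) = 304.6 + T sin38.8°·tan42.6°
T·(sin38.8°·tan42.6° + 1.23·cos38.8°) = 1.23·289.8 − 304.6
T·(0.6266·0.9195 + 1.23·0.7793) = 356.4 − 304.6 = 51.9
T·1.5348 = 51.9
T = 33.8 kN/m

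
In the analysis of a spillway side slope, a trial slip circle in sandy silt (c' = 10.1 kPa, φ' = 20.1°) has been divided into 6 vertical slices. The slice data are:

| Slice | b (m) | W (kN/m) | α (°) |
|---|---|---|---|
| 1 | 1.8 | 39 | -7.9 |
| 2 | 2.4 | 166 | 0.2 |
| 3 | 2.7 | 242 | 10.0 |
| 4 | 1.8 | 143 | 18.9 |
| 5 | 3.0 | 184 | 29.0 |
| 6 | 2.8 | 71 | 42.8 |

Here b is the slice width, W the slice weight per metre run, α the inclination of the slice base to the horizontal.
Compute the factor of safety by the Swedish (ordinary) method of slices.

FS = 2.05

Ordinary method of slices: FS = Σ[c'·Δl_i + (W_i cosα_i)·tanφ'] / Σ W_i sinα_i, with Δl_i = b_i / cosα_i.
Slice 1: Δl = 1.8/cos(-7.9°) = 1.817 m; N'_1 = 39·cos(-7.9°) = 38.6; c'Δl = 18.35; W sinα = -5.4
Slice 2: Δl = 2.4/cos0.2° = 2.400 m; N'_2 = 166·cos0.2° = 166.0; c'Δl = 24.24; W sinα = 0.6
Slice 3: Δl = 2.7/cos10.0° = 2.742 m; N'_3 = 242·cos10.0° = 238.3; c'Δl = 27.69; W sinα = 42.0
Slice 4: Δl = 1.8/cos18.9° = 1.903 m; N'_4 = 143·cos18.9° = 135.3; c'Δl = 19.22; W sinα = 46.3
Slice 5: Δl = 3.0/cos29.0° = 3.430 m; N'_5 = 184·cos29.0° = 160.9; c'Δl = 34.64; W sinα = 89.2
Slice 6: Δl = 2.8/cos42.8° = 3.816 m; N'_6 = 71·cos42.8° = 52.1; c'Δl = 38.54; W sinα = 48.2
Σc'Δl = 162.7 kN/m; ΣN' = 791.3 kN/m; ΣW sinα = 221.0 kN/m
Resisting = 162.7 + 791.3·tan20.1° = 162.7 + 289.6 = 452.3 kN/m
FS = 452.3 / 221.0 = 2.046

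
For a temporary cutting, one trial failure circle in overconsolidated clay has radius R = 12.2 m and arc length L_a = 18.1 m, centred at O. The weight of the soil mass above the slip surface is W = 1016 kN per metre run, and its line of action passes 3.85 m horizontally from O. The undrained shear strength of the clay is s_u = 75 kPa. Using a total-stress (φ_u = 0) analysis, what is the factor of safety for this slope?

FS = 4.23

Taking moments about the centre O, the resisting moment is provided by the undrained shear strength acting along the arc:
M_R = s_u·L_a·R = 75·18.10·12.2 = 16561.5 kN·m/m
M_D = W·d = 1016·3.85 = 3911.6 kN·m/m
FS = M_R / M_D = 16561.5 / 3911.6 = 4.234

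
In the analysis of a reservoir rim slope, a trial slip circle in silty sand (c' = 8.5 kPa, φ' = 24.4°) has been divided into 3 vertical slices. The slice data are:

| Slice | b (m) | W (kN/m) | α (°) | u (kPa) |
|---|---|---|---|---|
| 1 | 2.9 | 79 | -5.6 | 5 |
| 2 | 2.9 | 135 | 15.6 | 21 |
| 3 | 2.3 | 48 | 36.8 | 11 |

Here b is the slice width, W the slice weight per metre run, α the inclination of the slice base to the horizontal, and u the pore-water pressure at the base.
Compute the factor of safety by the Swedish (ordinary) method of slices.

Ordinary method of slices: FS = Σ[c'·Δl_i + (W_i cosα_i − u_i·Δl_i)·tanφ'] / Σ W_i sinα_i, with Δl_i = b_i / cosα_i.
Slice 1: Δl = 2.9/cos(-5.6°) = 2.914 m; N'_1 = 79·cos(-5.6°) − 5·2.914 = 64.1; c'Δl = 24.77; W sinα = -7.7
Slice 2: Δl = 2.9/cos15.6° = 3.011 m; N'_2 = 135·cos15.6° − 21·3.011 = 66.8; c'Δl = 25.59; W sinα = 36.3
Slice 3: Δl = 2.3/cos36.8° = 2.872 m; N'_3 = 48·cos36.8° − 11·2.872 = 6.8; c'Δl = 24.42; W sinα = 28.8
Σc'Δl = 74.8 kN/m; ΣN' = 137.7 kN/m; ΣW sinα = 57.3 kN/m
Resisting = 74.8 + 137.7·tan24.4° = 74.8 + 62.5 = 137.2 kN/m
FS = 137.2 / 57.3 = 2.393

FS = 2.39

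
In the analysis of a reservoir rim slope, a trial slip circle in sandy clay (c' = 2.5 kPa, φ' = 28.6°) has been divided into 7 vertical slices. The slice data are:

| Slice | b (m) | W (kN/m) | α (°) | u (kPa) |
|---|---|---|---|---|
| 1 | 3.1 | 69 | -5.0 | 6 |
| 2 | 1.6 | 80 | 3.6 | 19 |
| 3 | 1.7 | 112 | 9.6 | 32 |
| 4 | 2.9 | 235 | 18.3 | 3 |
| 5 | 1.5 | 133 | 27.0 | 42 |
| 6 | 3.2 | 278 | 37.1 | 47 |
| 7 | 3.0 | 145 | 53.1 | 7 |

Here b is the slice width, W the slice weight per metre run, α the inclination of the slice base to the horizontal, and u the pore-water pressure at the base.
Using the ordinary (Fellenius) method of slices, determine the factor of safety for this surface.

FS = 0.74

Ordinary method of slices: FS = Σ[c'·Δl_i + (W_i cosα_i − u_i·Δl_i)·tanφ'] / Σ W_i sinα_i, with Δl_i = b_i / cosα_i.
Slice 1: Δl = 3.1/cos(-5.0°) = 3.112 m; N'_1 = 69·cos(-5.0°) − 6·3.112 = 50.1; c'Δl = 7.78; W sinα = -6.0
Slice 2: Δl = 1.6/cos3.6° = 1.603 m; N'_2 = 80·cos3.6° − 19·1.603 = 49.4; c'Δl = 4.01; W sinα = 5.0
Slice 3: Δl = 1.7/cos9.6° = 1.724 m; N'_3 = 112·cos9.6° − 32·1.724 = 55.3; c'Δl = 4.31; W sinα = 18.7
Slice 4: Δl = 2.9/cos18.3° = 3.054 m; N'_4 = 235·cos18.3° − 3·3.054 = 214.0; c'Δl = 7.64; W sinα = 73.8
Slice 5: Δl = 1.5/cos27.0° = 1.683 m; N'_5 = 133·cos27.0° − 42·1.683 = 47.8; c'Δl = 4.21; W sinα = 60.4
Slice 6: Δl = 3.2/cos37.1° = 4.012 m; N'_6 = 278·cos37.1° − 47·4.012 = 33.2; c'Δl = 10.03; W sinα = 167.7
Slice 7: Δl = 3.0/cos53.1° = 4.997 m; N'_7 = 145·cos53.1° − 7·4.997 = 52.1; c'Δl = 12.49; W sinα = 116.0
Σc'Δl = 50.5 kN/m; ΣN' = 501.7 kN/m; ΣW sinα = 435.5 kN/m
Resisting = 50.5 + 501.7·tan28.6° = 50.5 + 273.5 = 324.0 kN/m
FS = 324.0 / 435.5 = 0.744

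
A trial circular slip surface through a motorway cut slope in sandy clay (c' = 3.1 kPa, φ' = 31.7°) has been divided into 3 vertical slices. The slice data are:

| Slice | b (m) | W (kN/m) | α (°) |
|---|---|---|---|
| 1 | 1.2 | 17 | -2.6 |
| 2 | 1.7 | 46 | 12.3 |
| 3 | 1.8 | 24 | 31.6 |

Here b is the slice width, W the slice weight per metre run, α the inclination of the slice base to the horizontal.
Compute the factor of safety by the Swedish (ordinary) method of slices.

Ordinary method of slices: FS = Σ[c'·Δl_i + (W_i cosα_i)·tanφ'] / Σ W_i sinα_i, with Δl_i = b_i / cosα_i.
Slice 1: Δl = 1.2/cos(-2.6°) = 1.201 m; N'_1 = 17·cos(-2.6°) = 17.0; c'Δl = 3.72; W sinα = -0.8
Slice 2: Δl = 1.7/cos12.3° = 1.740 m; N'_2 = 46·cos12.3° = 44.9; c'Δl = 5.39; W sinα = 9.8
Slice 3: Δl = 1.8/cos31.6° = 2.113 m; N'_3 = 24·cos31.6° = 20.4; c'Δl = 6.55; W sinα = 12.6
Σc'Δl = 15.7 kN/m; ΣN' = 82.4 kN/m; ΣW sinα = 21.6 kN/m
Resisting = 15.7 + 82.4·tan31.7° = 15.7 + 50.9 = 66.5 kN/m
FS = 66.5 / 21.6 = 3.080

FS = 3.08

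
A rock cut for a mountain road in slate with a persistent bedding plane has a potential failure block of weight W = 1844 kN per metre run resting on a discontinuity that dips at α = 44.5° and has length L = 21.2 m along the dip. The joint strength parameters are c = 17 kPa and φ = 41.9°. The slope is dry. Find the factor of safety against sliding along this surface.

FS = 1.19

Resolving the block weight along and normal to the plane and applying the Mohr–Coulomb strength on the joint:
N' = W cosα = 1844·cos44.5° = 1315.2 kN/m
Driving force T = W sinα = 1844·sin44.5° = 1292.5 kN/m
Resisting force R = c·L + N'·tanφ = 17·21.2 + 1315.2·tan41.9° = 360.4 + 1180.1 = 1540.5 kN/m
FS = R / T = 1540.5 / 1292.5 = 1.192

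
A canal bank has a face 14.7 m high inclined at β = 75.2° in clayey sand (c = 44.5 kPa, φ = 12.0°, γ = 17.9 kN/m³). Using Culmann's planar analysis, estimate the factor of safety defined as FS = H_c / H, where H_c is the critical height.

H_c = (4c/γ) · sinβ cosφ / [1 − cos(β − φ)]
    = (4·44.5/17.9) · sin75.2°·cos12.0° / [1 − cos63.2°]
    = 9.944 · 0.9457 / 0.5491 = 17.13 m
FS = H_c / H = 17.13 / 14.7 = 1.165

FS = 1.17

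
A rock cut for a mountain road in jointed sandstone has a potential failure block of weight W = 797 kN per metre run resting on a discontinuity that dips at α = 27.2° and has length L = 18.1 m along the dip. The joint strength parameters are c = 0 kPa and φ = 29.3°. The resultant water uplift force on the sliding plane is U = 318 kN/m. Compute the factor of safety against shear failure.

FS = 0.60

Resolving the block weight along and normal to the plane and applying the Mohr–Coulomb strength on the joint:
N' = W cosα − U = 797·cos27.2° − 318 = 390.9 kN/m
Driving force T = W sinα = 797·sin27.2° = 364.3 kN/m
Resisting force R = c·L + N'·tanφ = 0·18.1 + 390.9·tan29.3° = 0.0 + 219.3 = 219.3 kN/m
FS = R / T = 219.3 / 364.3 = 0.602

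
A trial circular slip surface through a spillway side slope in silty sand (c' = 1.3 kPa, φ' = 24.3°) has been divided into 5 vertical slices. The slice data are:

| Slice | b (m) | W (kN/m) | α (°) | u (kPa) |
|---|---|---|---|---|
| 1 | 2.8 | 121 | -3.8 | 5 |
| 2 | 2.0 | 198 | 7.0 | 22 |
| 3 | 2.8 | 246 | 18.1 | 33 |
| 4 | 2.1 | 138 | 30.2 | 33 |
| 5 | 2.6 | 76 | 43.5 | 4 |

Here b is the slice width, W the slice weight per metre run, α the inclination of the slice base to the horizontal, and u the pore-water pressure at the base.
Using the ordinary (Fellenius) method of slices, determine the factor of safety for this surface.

FS = 1.09

Ordinary method of slices: FS = Σ[c'·Δl_i + (W_i cosα_i − u_i·Δl_i)·tanφ'] / Σ W_i sinα_i, with Δl_i = b_i / cosα_i.
Slice 1: Δl = 2.8/cos(-3.8°) = 2.806 m; N'_1 = 121·cos(-3.8°) − 5·2.806 = 106.7; c'Δl = 3.65; W sinα = -8.0
Slice 2: Δl = 2.0/cos7.0° = 2.015 m; N'_2 = 198·cos7.0° − 22·2.015 = 152.2; c'Δl = 2.62; W sinα = 24.1
Slice 3: Δl = 2.8/cos18.1° = 2.946 m; N'_3 = 246·cos18.1° − 33·2.946 = 136.6; c'Δl = 3.83; W sinα = 76.4
Slice 4: Δl = 2.1/cos30.2° = 2.430 m; N'_4 = 138·cos30.2° − 33·2.430 = 39.1; c'Δl = 3.16; W sinα = 69.4
Slice 5: Δl = 2.6/cos43.5° = 3.584 m; N'_5 = 76·cos43.5° − 4·3.584 = 40.8; c'Δl = 4.66; W sinα = 52.3
Σc'Δl = 17.9 kN/m; ΣN' = 475.4 kN/m; ΣW sinα = 214.3 kN/m
Resisting = 17.9 + 475.4·tan24.3° = 17.9 + 214.6 = 232.6 kN/m
FS = 232.6 / 214.3 = 1.085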